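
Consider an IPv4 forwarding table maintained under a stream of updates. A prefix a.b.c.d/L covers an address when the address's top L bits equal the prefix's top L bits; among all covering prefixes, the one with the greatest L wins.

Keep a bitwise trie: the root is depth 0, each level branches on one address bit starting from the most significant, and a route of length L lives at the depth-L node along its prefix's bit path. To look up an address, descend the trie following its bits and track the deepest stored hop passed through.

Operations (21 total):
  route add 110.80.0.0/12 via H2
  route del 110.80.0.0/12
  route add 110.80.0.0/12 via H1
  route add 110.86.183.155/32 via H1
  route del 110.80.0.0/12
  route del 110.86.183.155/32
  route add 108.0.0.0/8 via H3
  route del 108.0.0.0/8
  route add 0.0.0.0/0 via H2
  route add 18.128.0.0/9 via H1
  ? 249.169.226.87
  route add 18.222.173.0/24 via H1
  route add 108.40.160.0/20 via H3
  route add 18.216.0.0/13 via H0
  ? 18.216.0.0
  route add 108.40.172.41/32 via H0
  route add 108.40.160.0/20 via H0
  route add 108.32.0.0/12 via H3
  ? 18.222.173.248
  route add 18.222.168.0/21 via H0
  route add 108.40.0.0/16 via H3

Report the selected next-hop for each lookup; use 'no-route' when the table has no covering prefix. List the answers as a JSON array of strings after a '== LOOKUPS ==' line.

Apply in order:
  + 110.80.0.0/12 (H2) depth=12
  - 110.80.0.0/12 clear@12
  + 110.80.0.0/12 (H1) depth=12
  + 110.86.183.155/32 (H1) depth=32
  - 110.80.0.0/12 clear@12
  - 110.86.183.155/32 clear@32
  + 108.0.0.0/8 (H3) depth=8
  - 108.0.0.0/8 clear@8
  + 0.0.0.0/0 (H2) depth=0
  + 18.128.0.0/9 (H1) depth=9
  lookup 249.169.226.87: bits ε walk d0:H2 -> H2
  + 18.222.173.0/24 (H1) depth=24
  + 108.40.160.0/20 (H3) depth=20
  + 18.216.0.0/13 (H0) depth=13
  lookup 18.216.0.0: bits 0001001011011 walk d0:H2→d1:-→d2:-→d3:-→d4:-→d5:-→d6:-→d7:-→d8:-→d9:H1→d10:-→d11:-→d12:-→d13:H0 -> H0
  + 108.40.172.41/32 (H0) depth=32
  + 108.40.160.0/20 (H0) depth=20
  + 108.32.0.0/12 (H3) depth=12
  lookup 18.222.173.248: bits 000100101101111010101101 walk d0:H2→d1:-→d2:-→d3:-→d4:-→d5:-→d6:-→d7:-→d8:-→d9:H1→d10:-→d11:-→d12:-→d13:H0→d14:-→d15:-→d16:-→d17:-→d18:-→d19:-→d20:-→d21:-→d22:-→d23:-→d24:H1 -> H1
  + 18.222.168.0/21 (H0) depth=21
  + 108.40.0.0/16 (H3) depth=16

== LOOKUPS ==
["H2","H0","H1"]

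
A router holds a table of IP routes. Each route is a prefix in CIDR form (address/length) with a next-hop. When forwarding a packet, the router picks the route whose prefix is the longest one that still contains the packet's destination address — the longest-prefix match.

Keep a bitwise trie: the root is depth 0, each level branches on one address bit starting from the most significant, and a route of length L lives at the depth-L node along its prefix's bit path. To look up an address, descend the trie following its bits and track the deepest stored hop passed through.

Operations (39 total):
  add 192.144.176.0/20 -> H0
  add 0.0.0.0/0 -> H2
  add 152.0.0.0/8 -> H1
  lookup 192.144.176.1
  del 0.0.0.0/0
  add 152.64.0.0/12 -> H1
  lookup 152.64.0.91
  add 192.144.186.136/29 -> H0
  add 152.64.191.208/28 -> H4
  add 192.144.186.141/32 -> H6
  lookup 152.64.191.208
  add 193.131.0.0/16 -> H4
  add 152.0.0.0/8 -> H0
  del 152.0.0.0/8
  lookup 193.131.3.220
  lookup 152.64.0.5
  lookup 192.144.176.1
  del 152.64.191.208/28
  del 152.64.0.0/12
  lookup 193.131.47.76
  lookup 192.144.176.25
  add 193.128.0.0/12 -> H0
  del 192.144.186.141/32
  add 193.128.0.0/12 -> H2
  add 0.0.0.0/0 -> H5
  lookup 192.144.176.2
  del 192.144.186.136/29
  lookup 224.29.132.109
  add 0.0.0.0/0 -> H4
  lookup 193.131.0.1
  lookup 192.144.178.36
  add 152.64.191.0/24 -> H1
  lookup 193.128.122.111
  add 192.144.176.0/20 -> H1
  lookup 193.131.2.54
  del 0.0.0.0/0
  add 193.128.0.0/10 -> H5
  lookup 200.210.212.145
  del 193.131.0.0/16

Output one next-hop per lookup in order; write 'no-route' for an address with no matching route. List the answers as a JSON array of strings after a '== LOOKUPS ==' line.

Trace:
  + 192.144.176.0/20 (H0) depth=20
  + 0.0.0.0/0 (H2) depth=0
  + 152.0.0.0/8 (H1) depth=8
  Q 192.144.176.1: descend 11000000100100001011 ; hops seen [H2,H0] ; pick H0
  - 0.0.0.0/0 clear@0
  + 152.64.0.0/12 (H1) depth=12
  Q 152.64.0.91: descend 100110000100 ; hops seen [H1,H1] ; pick H1
  + 192.144.186.136/29 (H0) depth=29
  + 152.64.191.208/28 (H4) depth=28
  + 192.144.186.141/32 (H6) depth=32
  Q 152.64.191.208: descend 1001100001000000101111111101 ; hops seen [H1,H1,H4] ; pick H4
  + 193.131.0.0/16 (H4) depth=16
  + 152.0.0.0/8 (H0) depth=8
  - 152.0.0.0/8 clear@8
  Q 193.131.3.220: descend 1100000110000011 ; hops seen [H4] ; pick H4
  Q 152.64.0.5: descend 1001100001000000 ; hops seen [H1] ; pick H1
  Q 192.144.176.1: descend 11000000100100001011 ; hops seen [H0] ; pick H0
  - 152.64.191.208/28 clear@28
  - 152.64.0.0/12 clear@12
  Q 193.131.47.76: descend 1100000110000011 ; hops seen [H4] ; pick H4
  Q 192.144.176.25: descend 11000000100100001011 ; hops seen [H0] ; pick H0
  + 193.128.0.0/12 (H0) depth=12
  - 192.144.186.141/32 clear@32
  + 193.128.0.0/12 (H2) depth=12
  + 0.0.0.0/0 (H5) depth=0
  Q 192.144.176.2: descend 11000000100100001011 ; hops seen [H5,H0] ; pick H0
  - 192.144.186.136/29 clear@29
  Q 224.29.132.109: descend 11 ; hops seen [H5] ; pick H5
  + 0.0.0.0/0 (H4) depth=0
  Q 193.131.0.1: descend 1100000110000011 ; hops seen [H4,H2,H4] ; pick H4
  Q 192.144.178.36: descend 11000000100100001011 ; hops seen [H4,H0] ; pick H0
  + 152.64.191.0/24 (H1) depth=24
  Q 193.128.122.111: descend 11000001100000 ; hops seen [H4,H2] ; pick H2
  + 192.144.176.0/20 (H1) depth=20
  Q 193.131.2.54: descend 1100000110000011 ; hops seen [H4,H2,H4] ; pick H4
  - 0.0.0.0/0 clear@0
  + 193.128.0.0/10 (H5) depth=10
  Q 200.210.212.145: descend 1100 ; hops seen [∅] ; pick no-route
  - 193.131.0.0/16 clear@16

== LOOKUPS ==
["H0","H1","H4","H4","H1","H0","H4","H0","H0","H5","H4","H0","H2","H4","no-route"]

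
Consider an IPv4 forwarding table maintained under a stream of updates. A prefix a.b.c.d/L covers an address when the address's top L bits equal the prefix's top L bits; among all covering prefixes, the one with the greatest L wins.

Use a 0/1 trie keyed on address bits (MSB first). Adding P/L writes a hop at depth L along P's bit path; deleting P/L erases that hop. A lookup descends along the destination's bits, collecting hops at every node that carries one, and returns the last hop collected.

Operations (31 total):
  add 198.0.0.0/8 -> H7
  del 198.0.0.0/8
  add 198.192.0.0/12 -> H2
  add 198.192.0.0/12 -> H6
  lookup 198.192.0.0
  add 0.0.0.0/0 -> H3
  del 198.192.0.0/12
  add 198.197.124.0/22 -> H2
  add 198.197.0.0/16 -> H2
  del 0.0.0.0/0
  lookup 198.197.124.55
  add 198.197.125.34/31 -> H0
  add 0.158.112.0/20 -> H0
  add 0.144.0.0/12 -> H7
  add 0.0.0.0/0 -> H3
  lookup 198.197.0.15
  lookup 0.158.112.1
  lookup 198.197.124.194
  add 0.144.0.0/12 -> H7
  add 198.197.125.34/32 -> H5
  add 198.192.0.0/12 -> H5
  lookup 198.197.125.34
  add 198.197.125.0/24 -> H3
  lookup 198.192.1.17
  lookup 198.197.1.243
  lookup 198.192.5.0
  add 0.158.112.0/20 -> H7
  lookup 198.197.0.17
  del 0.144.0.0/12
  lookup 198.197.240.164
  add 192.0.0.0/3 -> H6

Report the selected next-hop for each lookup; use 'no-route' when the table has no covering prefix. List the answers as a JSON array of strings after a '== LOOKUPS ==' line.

Trace:
  add 198.0.0.0/8 -> H7 at depth 8
  - 198.0.0.0/8 clear@8
  add 198.192.0.0/12 -> H2 at depth 12
  add 198.192.0.0/12 -> H6 at depth 12
  lookup 198.192.0.0: bits 110001101100 walk d0:-→d1:-→d2:-→d3:-→d4:-→d5:-→d6:-→d7:-→d8:-→d9:-→d10:-→d11:-→d12:H6 -> H6
  add 0.0.0.0/0 -> H3 at depth 0
  - 198.192.0.0/12 clear@12
  add 198.197.124.0/22 -> H2 at depth 22
  add 198.197.0.0/16 -> H2 at depth 16
  - 0.0.0.0/0 clear@0
  lookup 198.197.124.55: bits 1100011011000101011111 walk d0:-→d1:-→d2:-→d3:-→d4:-→d5:-→d6:-→d7:-→d8:-→d9:-→d10:-→d11:-→d12:-→d13:-→d14:-→d15:-→d16:H2→d17:-→d18:-→d19:-→d20:-→d21:-→d22:H2 -> H2
  add 198.197.125.34/31 -> H0 at depth 31
  add 0.158.112.0/20 -> H0 at depth 20
  add 0.144.0.0/12 -> H7 at depth 12
  add 0.0.0.0/0 -> H3 at depth 0
  lookup 198.197.0.15: bits 11000110110001010 walk d0:H3→d1:-→d2:-→d3:-→d4:-→d5:-→d6:-→d7:-→d8:-→d9:-→d10:-→d11:-→d12:-→d13:-→d14:-→d15:-→d16:H2→d17:- -> H2
  lookup 0.158.112.1: bits 00000000100111100111 walk d0:H3→d1:-→d2:-→d3:-→d4:-→d5:-→d6:-→d7:-→d8:-→d9:-→d10:-→d11:-→d12:H7→d13:-→d14:-→d15:-→d16:-→d17:-→d18:-→d19:-→d20:H0 -> H0
  lookup 198.197.124.194: bits 11000110110001010111110 walk d0:H3→d1:-→d2:-→d3:-→d4:-→d5:-→d6:-→d7:-→d8:-→d9:-→d10:-→d11:-→d12:-→d13:-→d14:-→d15:-→d16:H2→d17:-→d18:-→d19:-→d20:-→d21:-→d22:H2→d23:- -> H2
  add 0.144.0.0/12 -> H7 at depth 12
  add 198.197.125.34/32 -> H5 at depth 32
  add 198.192.0.0/12 -> H5 at depth 12
  lookup 198.197.125.34: bits 11000110110001010111110100100010 walk d0:H3→d1:-→d2:-→d3:-→d4:-→d5:-→d6:-→d7:-→d8:-→d9:-→d10:-→d11:-→d12:H5→d13:-→d14:-→d15:-→d16:H2→d17:-→d18:-→d19:-→d20:-→d21:-→d22:H2→d23:-→d24:-→d25:-→d26:-→d27:-→d28:-→d29:-→d30:-→d31:H0→d32:H5 -> H5
  add 198.197.125.0/24 -> H3 at depth 24
  lookup 198.192.1.17: bits 1100011011000 walk d0:H3→d1:-→d2:-→d3:-→d4:-→d5:-→d6:-→d7:-→d8:-→d9:-→d10:-→d11:-→d12:H5→d13:- -> H5
  lookup 198.197.1.243: bits 11000110110001010 walk d0:H3→d1:-→d2:-→d3:-→d4:-→d5:-→d6:-→d7:-→d8:-→d9:-→d10:-→d11:-→d12:H5→d13:-→d14:-→d15:-→d16:H2→d17:- -> H2
  lookup 198.192.5.0: bits 1100011011000 walk d0:H3→d1:-→d2:-→d3:-→d4:-→d5:-→d6:-→d7:-→d8:-→d9:-→d10:-→d11:-→d12:H5→d13:- -> H5
  add 0.158.112.0/20 -> H7 at depth 20
  lookup 198.197.0.17: bits 11000110110001010 walk d0:H3→d1:-→d2:-→d3:-→d4:-→d5:-→d6:-→d7:-→d8:-→d9:-→d10:-→d11:-→d12:H5→d13:-→d14:-→d15:-→d16:H2→d17:- -> H2
  - 0.144.0.0/12 clear@12
  lookup 198.197.240.164: bits 1100011011000101 walk d0:H3→d1:-→d2:-→d3:-→d4:-→d5:-→d6:-→d7:-→d8:-→d9:-→d10:-→d11:-→d12:H5→d13:-→d14:-→d15:-→d16:H2 -> H2
  add 192.0.0.0/3 -> H6 at depth 3

== LOOKUPS ==
["H6","H2","H2","H0","H2","H5","H5","H2","H5","H2","H2"]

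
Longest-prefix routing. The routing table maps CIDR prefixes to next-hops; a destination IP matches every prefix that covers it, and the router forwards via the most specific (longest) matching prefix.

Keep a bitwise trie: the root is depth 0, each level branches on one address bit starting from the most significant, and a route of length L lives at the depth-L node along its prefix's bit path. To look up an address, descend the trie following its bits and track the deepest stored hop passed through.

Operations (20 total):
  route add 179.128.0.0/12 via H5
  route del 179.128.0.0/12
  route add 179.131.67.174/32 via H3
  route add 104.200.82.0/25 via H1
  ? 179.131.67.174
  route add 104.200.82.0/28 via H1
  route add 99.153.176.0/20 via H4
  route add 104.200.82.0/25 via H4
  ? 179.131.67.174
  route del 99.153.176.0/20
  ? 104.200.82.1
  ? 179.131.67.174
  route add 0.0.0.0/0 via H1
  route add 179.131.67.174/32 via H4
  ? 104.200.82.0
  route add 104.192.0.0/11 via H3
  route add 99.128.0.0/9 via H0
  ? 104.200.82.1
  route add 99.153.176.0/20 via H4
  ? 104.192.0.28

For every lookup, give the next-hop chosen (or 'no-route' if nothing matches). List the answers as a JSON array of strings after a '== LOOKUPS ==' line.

Apply in order:
  add 179.128.0.0/12 -> H5 at depth 12
  del 179.128.0.0/12 (clear depth 12)
  add 179.131.67.174/32 -> H3 at depth 32
  add 104.200.82.0/25 -> H1 at depth 25
  Q 179.131.67.174: descend 10110011100000110100001110101110 ; hops seen [H3] ; pick H3
  add 104.200.82.0/28 -> H1 at depth 28
  add 99.153.176.0/20 -> H4 at depth 20
  add 104.200.82.0/25 -> H4 at depth 25
  Q 179.131.67.174: descend 10110011100000110100001110101110 ; hops seen [H3] ; pick H3
  del 99.153.176.0/20 (clear depth 20)
  Q 104.200.82.1: descend 0110100011001000010100100000 ; hops seen [H4,H1] ; pick H1
  Q 179.131.67.174: descend 10110011100000110100001110101110 ; hops seen [H3] ; pick H3
  add 0.0.0.0/0 -> H1 at depth 0
  add 179.131.67.174/32 -> H4 at depth 32
  Q 104.200.82.0: descend 0110100011001000010100100000 ; hops seen [H1,H4,H1] ; pick H1
  add 104.192.0.0/11 -> H3 at depth 11
  add 99.128.0.0/9 -> H0 at depth 9
  Q 104.200.82.1: descend 0110100011001000010100100000 ; hops seen [H1,H3,H4,H1] ; pick H1
  add 99.153.176.0/20 -> H4 at depth 20
  Q 104.192.0.28: descend 011010001100 ; hops seen [H1,H3] ; pick H3

== LOOKUPS ==
["H3","H3","H1","H3","H1","H1","H3"]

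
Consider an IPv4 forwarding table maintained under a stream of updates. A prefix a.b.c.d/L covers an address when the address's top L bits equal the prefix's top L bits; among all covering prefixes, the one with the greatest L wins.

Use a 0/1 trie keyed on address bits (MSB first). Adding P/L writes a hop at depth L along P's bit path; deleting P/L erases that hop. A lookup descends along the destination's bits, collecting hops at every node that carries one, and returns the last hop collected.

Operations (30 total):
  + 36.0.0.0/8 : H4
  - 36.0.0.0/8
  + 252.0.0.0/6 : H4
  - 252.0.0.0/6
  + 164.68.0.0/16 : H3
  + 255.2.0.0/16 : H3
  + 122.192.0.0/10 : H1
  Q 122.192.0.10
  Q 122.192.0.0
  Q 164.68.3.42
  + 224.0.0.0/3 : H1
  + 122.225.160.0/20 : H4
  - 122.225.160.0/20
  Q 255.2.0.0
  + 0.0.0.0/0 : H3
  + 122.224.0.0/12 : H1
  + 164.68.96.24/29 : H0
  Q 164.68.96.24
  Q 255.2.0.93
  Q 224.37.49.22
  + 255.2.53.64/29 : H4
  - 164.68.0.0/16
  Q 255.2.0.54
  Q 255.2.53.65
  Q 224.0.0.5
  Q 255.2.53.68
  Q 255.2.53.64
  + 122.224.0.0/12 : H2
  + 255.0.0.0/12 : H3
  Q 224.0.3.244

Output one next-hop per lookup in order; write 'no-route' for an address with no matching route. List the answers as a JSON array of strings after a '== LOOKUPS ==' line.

Apply in order:
  + 36.0.0.0/8 (H4) depth=8
  del 36.0.0.0/8 (clear depth 8)
  + 252.0.0.0/6 (H4) depth=6
  del 252.0.0.0/6 (clear depth 6)
  + 164.68.0.0/16 (H3) depth=16
  + 255.2.0.0/16 (H3) depth=16
  + 122.192.0.0/10 (H1) depth=10
  lookup 122.192.0.10: bits 0111101011 walk d0:-→d1:-→d2:-→d3:-→d4:-→d5:-→d6:-→d7:-→d8:-→d9:-→d10:H1 -> H1
  lookup 122.192.0.0: bits 0111101011 walk d0:-→d1:-→d2:-→d3:-→d4:-→d5:-→d6:-→d7:-→d8:-→d9:-→d10:H1 -> H1
  lookup 164.68.3.42: bits 1010010001000100 walk d0:-→d1:-→d2:-→d3:-→d4:-→d5:-→d6:-→d7:-→d8:-→d9:-→d10:-→d11:-→d12:-→d13:-→d14:-→d15:-→d16:H3 -> H3
  + 224.0.0.0/3 (H1) depth=3
  + 122.225.160.0/20 (H4) depth=20
  del 122.225.160.0/20 (clear depth 20)
  lookup 255.2.0.0: bits 1111111100000010 walk d0:-→d1:-→d2:-→d3:H1→d4:-→d5:-→d6:-→d7:-→d8:-→d9:-→d10:-→d11:-→d12:-→d13:-→d14:-→d15:-→d16:H3 -> H3
  + 0.0.0.0/0 (H3) depth=0
  + 122.224.0.0/12 (H1) depth=12
  + 164.68.96.24/29 (H0) depth=29
  lookup 164.68.96.24: bits 10100100010001000110000000011 walk d0:H3→d1:-→d2:-→d3:-→d4:-→d5:-→d6:-→d7:-→d8:-→d9:-→d10:-→d11:-→d12:-→d13:-→d14:-→d15:-→d16:H3→d17:-→d18:-→d19:-→d20:-→d21:-→d22:-→d23:-→d24:-→d25:-→d26:-→d27:-→d28:-→d29:H0 -> H0
  lookup 255.2.0.93: bits 1111111100000010 walk d0:H3→d1:-→d2:-→d3:H1→d4:-→d5:-→d6:-→d7:-→d8:-→d9:-→d10:-→d11:-→d12:-→d13:-→d14:-→d15:-→d16:H3 -> H3
  lookup 224.37.49.22: bits 111 walk d0:H3→d1:-→d2:-→d3:H1 -> H1
  + 255.2.53.64/29 (H4) depth=29
  del 164.68.0.0/16 (clear depth 16)
  lookup 255.2.0.54: bits 111111110000001000 walk d0:H3→d1:-→d2:-→d3:H1→d4:-→d5:-→d6:-→d7:-→d8:-→d9:-→d10:-→d11:-→d12:-→d13:-→d14:-→d15:-→d16:H3→d17:-→d18:- -> H3
  lookup 255.2.53.65: bits 11111111000000100011010101000 walk d0:H3→d1:-→d2:-→d3:H1→d4:-→d5:-→d6:-→d7:-→d8:-→d9:-→d10:-→d11:-→d12:-→d13:-→d14:-→d15:-→d16:H3→d17:-→d18:-→d19:-→d20:-→d21:-→d22:-→d23:-→d24:-→d25:-→d26:-→d27:-→d28:-→d29:H4 -> H4
  lookup 224.0.0.5: bits 111 walk d0:H3→d1:-→d2:-→d3:H1 -> H1
  lookup 255.2.53.68: bits 11111111000000100011010101000 walk d0:H3→d1:-→d2:-→d3:H1→d4:-→d5:-→d6:-→d7:-→d8:-→d9:-→d10:-→d11:-→d12:-→d13:-→d14:-→d15:-→d16:H3→d17:-→d18:-→d19:-→d20:-→d21:-→d22:-→d23:-→d24:-→d25:-→d26:-→d27:-→d28:-→d29:H4 -> H4
  lookup 255.2.53.64: bits 11111111000000100011010101000 walk d0:H3→d1:-→d2:-→d3:H1→d4:-→d5:-→d6:-→d7:-→d8:-→d9:-→d10:-→d11:-→d12:-→d13:-→d14:-→d15:-→d16:H3→d17:-→d18:-→d19:-→d20:-→d21:-→d22:-→d23:-→d24:-→d25:-→d26:-→d27:-→d28:-→d29:H4 -> H4
  + 122.224.0.0/12 (H2) depth=12
  + 255.0.0.0/12 (H3) depth=12
  lookup 224.0.3.244: bits 111 walk d0:H3→d1:-→d2:-→d3:H1 -> H1

== LOOKUPS ==
["H1","H1","H3","H3","H0","H3","H1","H3","H4","H1","H4","H4","H1"]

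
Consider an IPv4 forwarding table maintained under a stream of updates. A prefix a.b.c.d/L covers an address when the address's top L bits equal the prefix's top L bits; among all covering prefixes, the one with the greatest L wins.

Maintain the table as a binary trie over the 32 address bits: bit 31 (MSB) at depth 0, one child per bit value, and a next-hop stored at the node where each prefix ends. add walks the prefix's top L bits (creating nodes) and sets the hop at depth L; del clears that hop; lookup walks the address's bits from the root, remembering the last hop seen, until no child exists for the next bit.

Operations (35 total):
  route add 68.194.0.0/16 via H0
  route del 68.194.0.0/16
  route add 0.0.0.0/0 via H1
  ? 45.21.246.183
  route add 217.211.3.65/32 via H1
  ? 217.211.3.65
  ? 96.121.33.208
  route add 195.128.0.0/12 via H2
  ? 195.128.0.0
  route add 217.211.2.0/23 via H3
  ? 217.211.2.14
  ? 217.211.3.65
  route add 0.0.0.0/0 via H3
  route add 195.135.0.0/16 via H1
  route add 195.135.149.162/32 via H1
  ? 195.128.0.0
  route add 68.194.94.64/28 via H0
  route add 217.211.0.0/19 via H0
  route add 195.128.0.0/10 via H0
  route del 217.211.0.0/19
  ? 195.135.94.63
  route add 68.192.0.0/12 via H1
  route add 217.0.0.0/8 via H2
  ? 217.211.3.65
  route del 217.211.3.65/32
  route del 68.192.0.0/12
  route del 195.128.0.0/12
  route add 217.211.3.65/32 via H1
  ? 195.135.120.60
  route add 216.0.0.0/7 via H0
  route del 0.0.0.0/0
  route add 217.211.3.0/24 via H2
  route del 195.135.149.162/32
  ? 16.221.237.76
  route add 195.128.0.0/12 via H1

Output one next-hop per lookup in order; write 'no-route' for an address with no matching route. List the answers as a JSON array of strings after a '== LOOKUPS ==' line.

Process each operation:
  + 68.194.0.0/16 (H0) depth=16
  del 68.194.0.0/16 (clear depth 16)
  + 0.0.0.0/0 (H1) depth=0
  Q 45.21.246.183: descend 0 ; hops seen [H1] ; pick H1
  + 217.211.3.65/32 (H1) depth=32
  Q 217.211.3.65: descend 11011001110100110000001101000001 ; hops seen [H1,H1] ; pick H1
  Q 96.121.33.208: descend 01 ; hops seen [H1] ; pick H1
  + 195.128.0.0/12 (H2) depth=12
  Q 195.128.0.0: descend 110000111000 ; hops seen [H1,H2] ; pick H2
  + 217.211.2.0/23 (H3) depth=23
  Q 217.211.2.14: descend 11011001110100110000001 ; hops seen [H1,H3] ; pick H3
  Q 217.211.3.65: descend 11011001110100110000001101000001 ; hops seen [H1,H3,H1] ; pick H1
  + 0.0.0.0/0 (H3) depth=0
  + 195.135.0.0/16 (H1) depth=16
  + 195.135.149.162/32 (H1) depth=32
  Q 195.128.0.0: descend 1100001110000 ; hops seen [H3,H2] ; pick H2
  + 68.194.94.64/28 (H0) depth=28
  + 217.211.0.0/19 (H0) depth=19
  + 195.128.0.0/10 (H0) depth=10
  del 217.211.0.0/19 (clear depth 19)
  Q 195.135.94.63: descend 1100001110000111 ; hops seen [H3,H0,H2,H1] ; pick H1
  + 68.192.0.0/12 (H1) depth=12
  + 217.0.0.0/8 (H2) depth=8
  Q 217.211.3.65: descend 11011001110100110000001101000001 ; hops seen [H3,H2,H3,H1] ; pick H1
  del 217.211.3.65/32 (clear depth 32)
  del 68.192.0.0/12 (clear depth 12)
  del 195.128.0.0/12 (clear depth 12)
  + 217.211.3.65/32 (H1) depth=32
  Q 195.135.120.60: descend 1100001110000111 ; hops seen [H3,H0,H1] ; pick H1
  + 216.0.0.0/7 (H0) depth=7
  del 0.0.0.0/0 (clear depth 0)
  + 217.211.3.0/24 (H2) depth=24
  del 195.135.149.162/32 (clear depth 32)
  Q 16.221.237.76: descend 0 ; hops seen [∅] ; pick no-route
  + 195.128.0.0/12 (H1) depth=12

== LOOKUPS ==
["H1","H1","H1","H2","H3","H1","H2","H1","H1","H1","no-route"]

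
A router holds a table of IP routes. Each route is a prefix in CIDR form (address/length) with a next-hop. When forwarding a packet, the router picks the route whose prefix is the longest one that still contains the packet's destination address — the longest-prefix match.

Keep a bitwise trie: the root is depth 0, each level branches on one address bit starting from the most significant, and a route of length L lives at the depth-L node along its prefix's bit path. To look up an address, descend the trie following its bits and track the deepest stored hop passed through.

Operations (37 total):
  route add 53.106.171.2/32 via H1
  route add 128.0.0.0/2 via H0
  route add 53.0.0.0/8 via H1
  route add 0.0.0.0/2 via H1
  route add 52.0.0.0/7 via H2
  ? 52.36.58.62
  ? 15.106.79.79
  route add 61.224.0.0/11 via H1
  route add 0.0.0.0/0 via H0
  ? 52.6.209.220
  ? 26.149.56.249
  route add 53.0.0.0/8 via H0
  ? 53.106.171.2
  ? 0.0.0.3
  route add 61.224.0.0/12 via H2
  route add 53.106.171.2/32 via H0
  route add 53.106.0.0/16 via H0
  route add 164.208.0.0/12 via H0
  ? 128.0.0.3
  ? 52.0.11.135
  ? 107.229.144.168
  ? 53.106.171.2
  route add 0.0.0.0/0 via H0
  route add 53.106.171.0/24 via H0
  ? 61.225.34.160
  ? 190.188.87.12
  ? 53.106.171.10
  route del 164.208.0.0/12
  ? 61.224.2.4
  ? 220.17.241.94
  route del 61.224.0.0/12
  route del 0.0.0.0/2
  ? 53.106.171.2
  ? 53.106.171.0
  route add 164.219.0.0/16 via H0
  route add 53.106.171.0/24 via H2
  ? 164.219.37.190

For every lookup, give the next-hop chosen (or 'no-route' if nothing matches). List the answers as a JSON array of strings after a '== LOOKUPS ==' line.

Apply in order:
  add 53.106.171.2/32 -> H1 at depth 32
  add 128.0.0.0/2 -> H0 at depth 2
  add 53.0.0.0/8 -> H1 at depth 8
  add 0.0.0.0/2 -> H1 at depth 2
  add 52.0.0.0/7 -> H2 at depth 7
  Q 52.36.58.62: descend 0011010 ; hops seen [H1,H2] ; pick H2
  Q 15.106.79.79: descend 00 ; hops seen [H1] ; pick H1
  add 61.224.0.0/11 -> H1 at depth 11
  add 0.0.0.0/0 -> H0 at depth 0
  Q 52.6.209.220: descend 0011010 ; hops seen [H0,H1,H2] ; pick H2
  Q 26.149.56.249: descend 00 ; hops seen [H0,H1] ; pick H1
  add 53.0.0.0/8 -> H0 at depth 8
  Q 53.106.171.2: descend 00110101011010101010101100000010 ; hops seen [H0,H1,H2,H0,H1] ; pick H1
  Q 0.0.0.3: descend 00 ; hops seen [H0,H1] ; pick H1
  add 61.224.0.0/12 -> H2 at depth 12
  add 53.106.171.2/32 -> H0 at depth 32
  add 53.106.0.0/16 -> H0 at depth 16
  add 164.208.0.0/12 -> H0 at depth 12
  Q 128.0.0.3: descend 10 ; hops seen [H0,H0] ; pick H0
  Q 52.0.11.135: descend 0011010 ; hops seen [H0,H1,H2] ; pick H2
  Q 107.229.144.168: descend 0 ; hops seen [H0] ; pick H0
  Q 53.106.171.2: descend 00110101011010101010101100000010 ; hops seen [H0,H1,H2,H0,H0,H0] ; pick H0
  add 0.0.0.0/0 -> H0 at depth 0
  add 53.106.171.0/24 -> H0 at depth 24
  Q 61.225.34.160: descend 001111011110 ; hops seen [H0,H1,H1,H2] ; pick H2
  Q 190.188.87.12: descend 101 ; hops seen [H0,H0] ; pick H0
  Q 53.106.171.10: descend 0011010101101010101010110000 ; hops seen [H0,H1,H2,H0,H0,H0] ; pick H0
  - 164.208.0.0/12 clear@12
  Q 61.224.2.4: descend 001111011110 ; hops seen [H0,H1,H1,H2] ; pick H2
  Q 220.17.241.94: descend 1 ; hops seen [H0] ; pick H0
  - 61.224.0.0/12 clear@12
  - 0.0.0.0/2 clear@2
  Q 53.106.171.2: descend 00110101011010101010101100000010 ; hops seen [H0,H2,H0,H0,H0,H0] ; pick H0
  Q 53.106.171.0: descend 001101010110101010101011000000 ; hops seen [H0,H2,H0,H0,H0] ; pick H0
  add 164.219.0.0/16 -> H0 at depth 16
  add 53.106.171.0/24 -> H2 at depth 24
  Q 164.219.37.190: descend 1010010011011011 ; hops seen [H0,H0,H0] ; pick H0

== LOOKUPS ==
["H2","H1","H2","H1","H1","H1","H0","H2","H0","H0","H2","H0","H0","H2","H0","H0","H0","H0"]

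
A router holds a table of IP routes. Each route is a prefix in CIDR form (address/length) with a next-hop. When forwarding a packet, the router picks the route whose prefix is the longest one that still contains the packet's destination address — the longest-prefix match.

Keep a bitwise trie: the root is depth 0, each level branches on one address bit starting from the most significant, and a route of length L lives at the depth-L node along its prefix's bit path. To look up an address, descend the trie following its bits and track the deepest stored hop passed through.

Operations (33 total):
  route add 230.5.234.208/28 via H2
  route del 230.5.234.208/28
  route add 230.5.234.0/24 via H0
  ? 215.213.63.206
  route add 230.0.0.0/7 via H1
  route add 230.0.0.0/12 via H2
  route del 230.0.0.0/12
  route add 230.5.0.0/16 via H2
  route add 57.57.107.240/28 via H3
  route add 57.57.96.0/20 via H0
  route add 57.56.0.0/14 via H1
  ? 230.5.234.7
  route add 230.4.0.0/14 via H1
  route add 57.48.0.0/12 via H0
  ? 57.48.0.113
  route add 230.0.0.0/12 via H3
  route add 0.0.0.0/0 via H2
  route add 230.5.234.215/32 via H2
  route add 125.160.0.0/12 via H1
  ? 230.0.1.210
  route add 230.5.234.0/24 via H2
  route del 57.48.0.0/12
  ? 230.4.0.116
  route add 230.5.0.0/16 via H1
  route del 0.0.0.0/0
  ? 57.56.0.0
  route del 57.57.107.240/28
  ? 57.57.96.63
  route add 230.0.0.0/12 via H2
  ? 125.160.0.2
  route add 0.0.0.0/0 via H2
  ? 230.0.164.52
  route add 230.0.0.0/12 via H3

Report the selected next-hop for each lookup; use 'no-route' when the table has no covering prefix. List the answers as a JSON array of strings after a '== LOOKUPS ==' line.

Apply in order:
  add 230.5.234.208/28 -> H2 at depth 28
  del 230.5.234.208/28 (clear depth 28)
  add 230.5.234.0/24 -> H0 at depth 24
  ? 215.213.63.206  path d0:-→d1:-→d2:-  best=no-route
  add 230.0.0.0/7 -> H1 at depth 7
  add 230.0.0.0/12 -> H2 at depth 12
  del 230.0.0.0/12 (clear depth 12)
  add 230.5.0.0/16 -> H2 at depth 16
  add 57.57.107.240/28 -> H3 at depth 28
  add 57.57.96.0/20 -> H0 at depth 20
  add 57.56.0.0/14 -> H1 at depth 14
  ? 230.5.234.7  path d0:-→d1:-→d2:-→d3:-→d4:-→d5:-→d6:-→d7:H1→d8:-→d9:-→d10:-→d11:-→d12:-→d13:-→d14:-→d15:-→d16:H2→d17:-→d18:-→d19:-→d20:-→d21:-→d22:-→d23:-→d24:H0  best=H0
  add 230.4.0.0/14 -> H1 at depth 14
  add 57.48.0.0/12 -> H0 at depth 12
  ? 57.48.0.113  path d0:-→d1:-→d2:-→d3:-→d4:-→d5:-→d6:-→d7:-→d8:-→d9:-→d10:-→d11:-→d12:H0  best=H0
  add 230.0.0.0/12 -> H3 at depth 12
  add 0.0.0.0/0 -> H2 at depth 0
  add 230.5.234.215/32 -> H2 at depth 32
  add 125.160.0.0/12 -> H1 at depth 12
  ? 230.0.1.210  path d0:H2→d1:-→d2:-→d3:-→d4:-→d5:-→d6:-→d7:H1→d8:-→d9:-→d10:-→d11:-→d12:H3→d13:-  best=H3
  add 230.5.234.0/24 -> H2 at depth 24
  del 57.48.0.0/12 (clear depth 12)
  ? 230.4.0.116  path d0:H2→d1:-→d2:-→d3:-→d4:-→d5:-→d6:-→d7:H1→d8:-→d9:-→d10:-→d11:-→d12:H3→d13:-→d14:H1→d15:-  best=H1
  add 230.5.0.0/16 -> H1 at depth 16
  del 0.0.0.0/0 (clear depth 0)
  ? 57.56.0.0  path d0:-→d1:-→d2:-→d3:-→d4:-→d5:-→d6:-→d7:-→d8:-→d9:-→d10:-→d11:-→d12:-→d13:-→d14:H1→d15:-  best=H1
  del 57.57.107.240/28 (clear depth 28)
  ? 57.57.96.63  path d0:-→d1:-→d2:-→d3:-→d4:-→d5:-→d6:-→d7:-→d8:-→d9:-→d10:-→d11:-→d12:-→d13:-→d14:H1→d15:-→d16:-→d17:-→d18:-→d19:-→d20:H0  best=H0
  add 230.0.0.0/12 -> H2 at depth 12
  ? 125.160.0.2  path d0:-→d1:-→d2:-→d3:-→d4:-→d5:-→d6:-→d7:-→d8:-→d9:-→d10:-→d11:-→d12:H1  best=H1
  add 0.0.0.0/0 -> H2 at depth 0
  ? 230.0.164.52  path d0:H2→d1:-→d2:-→d3:-→d4:-→d5:-→d6:-→d7:H1→d8:-→d9:-→d10:-→d11:-→d12:H2→d13:-  best=H2
  add 230.0.0.0/12 -> H3 at depth 12

== LOOKUPS ==
["no-route","H0","H0","H3","H1","H1","H0","H1","H2"]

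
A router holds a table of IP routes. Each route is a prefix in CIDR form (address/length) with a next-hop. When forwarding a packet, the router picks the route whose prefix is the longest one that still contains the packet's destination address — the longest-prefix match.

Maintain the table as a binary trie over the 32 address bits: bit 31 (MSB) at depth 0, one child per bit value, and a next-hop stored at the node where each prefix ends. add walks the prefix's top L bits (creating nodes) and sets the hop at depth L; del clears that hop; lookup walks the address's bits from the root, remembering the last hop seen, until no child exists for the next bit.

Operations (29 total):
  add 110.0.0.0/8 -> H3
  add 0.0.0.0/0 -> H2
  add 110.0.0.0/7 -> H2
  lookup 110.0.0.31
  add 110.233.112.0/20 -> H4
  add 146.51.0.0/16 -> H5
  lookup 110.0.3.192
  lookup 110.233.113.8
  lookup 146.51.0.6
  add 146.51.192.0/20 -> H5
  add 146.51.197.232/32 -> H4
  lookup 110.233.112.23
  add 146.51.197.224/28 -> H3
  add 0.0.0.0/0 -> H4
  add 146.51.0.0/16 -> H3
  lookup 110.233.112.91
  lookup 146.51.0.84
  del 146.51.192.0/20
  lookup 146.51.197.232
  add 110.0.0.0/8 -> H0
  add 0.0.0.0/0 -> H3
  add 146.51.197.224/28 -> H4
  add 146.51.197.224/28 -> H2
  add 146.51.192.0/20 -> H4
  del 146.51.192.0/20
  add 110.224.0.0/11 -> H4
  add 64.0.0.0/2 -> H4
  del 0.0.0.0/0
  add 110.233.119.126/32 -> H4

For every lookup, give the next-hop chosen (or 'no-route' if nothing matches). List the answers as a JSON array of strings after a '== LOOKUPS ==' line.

Trace:
  add 110.0.0.0/8 -> H3 at depth 8
  add 0.0.0.0/0 -> H2 at depth 0
  add 110.0.0.0/7 -> H2 at depth 7
  Q 110.0.0.31: descend 01101110 ; hops seen [H2,H2,H3] ; pick H3
  add 110.233.112.0/20 -> H4 at depth 20
  add 146.51.0.0/16 -> H5 at depth 16
  Q 110.0.3.192: descend 01101110 ; hops seen [H2,H2,H3] ; pick H3
  Q 110.233.113.8: descend 01101110111010010111 ; hops seen [H2,H2,H3,H4] ; pick H4
  Q 146.51.0.6: descend 1001001000110011 ; hops seen [H2,H5] ; pick H5
  add 146.51.192.0/20 -> H5 at depth 20
  add 146.51.197.232/32 -> H4 at depth 32
  Q 110.233.112.23: descend 01101110111010010111 ; hops seen [H2,H2,H3,H4] ; pick H4
  add 146.51.197.224/28 -> H3 at depth 28
  add 0.0.0.0/0 -> H4 at depth 0
  add 146.51.0.0/16 -> H3 at depth 16
  Q 110.233.112.91: descend 01101110111010010111 ; hops seen [H4,H2,H3,H4] ; pick H4
  Q 146.51.0.84: descend 1001001000110011 ; hops seen [H4,H3] ; pick H3
  del 146.51.192.0/20 (clear depth 20)
  Q 146.51.197.232: descend 10010010001100111100010111101000 ; hops seen [H4,H3,H3,H4] ; pick H4
  add 110.0.0.0/8 -> H0 at depth 8
  add 0.0.0.0/0 -> H3 at depth 0
  add 146.51.197.224/28 -> H4 at depth 28
  add 146.51.197.224/28 -> H2 at depth 28
  add 146.51.192.0/20 -> H4 at depth 20
  del 146.51.192.0/20 (clear depth 20)
  add 110.224.0.0/11 -> H4 at depth 11
  add 64.0.0.0/2 -> H4 at depth 2
  del 0.0.0.0/0 (clear depth 0)
  add 110.233.119.126/32 -> H4 at depth 32

== LOOKUPS ==
["H3","H3","H4","H5","H4","H4","H3","H4"]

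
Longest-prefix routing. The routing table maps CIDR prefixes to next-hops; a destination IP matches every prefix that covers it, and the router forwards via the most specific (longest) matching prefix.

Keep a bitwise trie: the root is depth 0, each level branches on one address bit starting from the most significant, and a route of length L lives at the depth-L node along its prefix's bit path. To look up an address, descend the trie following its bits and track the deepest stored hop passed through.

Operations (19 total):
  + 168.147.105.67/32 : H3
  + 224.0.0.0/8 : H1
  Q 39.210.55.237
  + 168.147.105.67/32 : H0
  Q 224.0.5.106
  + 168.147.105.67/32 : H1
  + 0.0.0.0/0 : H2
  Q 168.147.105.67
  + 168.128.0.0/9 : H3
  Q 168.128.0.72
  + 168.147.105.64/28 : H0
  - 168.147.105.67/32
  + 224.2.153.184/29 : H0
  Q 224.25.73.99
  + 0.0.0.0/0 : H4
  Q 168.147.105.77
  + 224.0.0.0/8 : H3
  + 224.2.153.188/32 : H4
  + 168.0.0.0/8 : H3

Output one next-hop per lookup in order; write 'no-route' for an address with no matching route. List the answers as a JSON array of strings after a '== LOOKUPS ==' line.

Process each operation:
  add 168.147.105.67/32 -> H3 at depth 32
  add 224.0.0.0/8 -> H1 at depth 8
  ? 39.210.55.237  path d0:-  best=no-route
  add 168.147.105.67/32 -> H0 at depth 32
  ? 224.0.5.106  path d0:-→d1:-→d2:-→d3:-→d4:-→d5:-→d6:-→d7:-→d8:H1  best=H1
  add 168.147.105.67/32 -> H1 at depth 32
  add 0.0.0.0/0 -> H2 at depth 0
  ? 168.147.105.67  path d0:H2→d1:-→d2:-→d3:-→d4:-→d5:-→d6:-→d7:-→d8:-→d9:-→d10:-→d11:-→d12:-→d13:-→d14:-→d15:-→d16:-→d17:-→d18:-→d19:-→d20:-→d21:-→d22:-→d23:-→d24:-→d25:-→d26:-→d27:-→d28:-→d29:-→d30:-→d31:-→d32:H1  best=H1
  add 168.128.0.0/9 -> H3 at depth 9
  ? 168.128.0.72  path d0:H2→d1:-→d2:-→d3:-→d4:-→d5:-→d6:-→d7:-→d8:-→d9:H3→d10:-→d11:-  best=H3
  add 168.147.105.64/28 -> H0 at depth 28
  - 168.147.105.67/32 clear@32
  add 224.2.153.184/29 -> H0 at depth 29
  ? 224.25.73.99  path d0:H2→d1:-→d2:-→d3:-→d4:-→d5:-→d6:-→d7:-→d8:H1→d9:-→d10:-→d11:-  best=H1
  add 0.0.0.0/0 -> H4 at depth 0
  ? 168.147.105.77  path d0:H4→d1:-→d2:-→d3:-→d4:-→d5:-→d6:-→d7:-→d8:-→d9:H3→d10:-→d11:-→d12:-→d13:-→d14:-→d15:-→d16:-→d17:-→d18:-→d19:-→d20:-→d21:-→d22:-→d23:-→d24:-→d25:-→d26:-→d27:-→d28:H0  best=H0
  add 224.0.0.0/8 -> H3 at depth 8
  add 224.2.153.188/32 -> H4 at depth 32
  add 168.0.0.0/8 -> H3 at depth 8

== LOOKUPS ==
["no-route","H1","H1","H3","H1","H0"]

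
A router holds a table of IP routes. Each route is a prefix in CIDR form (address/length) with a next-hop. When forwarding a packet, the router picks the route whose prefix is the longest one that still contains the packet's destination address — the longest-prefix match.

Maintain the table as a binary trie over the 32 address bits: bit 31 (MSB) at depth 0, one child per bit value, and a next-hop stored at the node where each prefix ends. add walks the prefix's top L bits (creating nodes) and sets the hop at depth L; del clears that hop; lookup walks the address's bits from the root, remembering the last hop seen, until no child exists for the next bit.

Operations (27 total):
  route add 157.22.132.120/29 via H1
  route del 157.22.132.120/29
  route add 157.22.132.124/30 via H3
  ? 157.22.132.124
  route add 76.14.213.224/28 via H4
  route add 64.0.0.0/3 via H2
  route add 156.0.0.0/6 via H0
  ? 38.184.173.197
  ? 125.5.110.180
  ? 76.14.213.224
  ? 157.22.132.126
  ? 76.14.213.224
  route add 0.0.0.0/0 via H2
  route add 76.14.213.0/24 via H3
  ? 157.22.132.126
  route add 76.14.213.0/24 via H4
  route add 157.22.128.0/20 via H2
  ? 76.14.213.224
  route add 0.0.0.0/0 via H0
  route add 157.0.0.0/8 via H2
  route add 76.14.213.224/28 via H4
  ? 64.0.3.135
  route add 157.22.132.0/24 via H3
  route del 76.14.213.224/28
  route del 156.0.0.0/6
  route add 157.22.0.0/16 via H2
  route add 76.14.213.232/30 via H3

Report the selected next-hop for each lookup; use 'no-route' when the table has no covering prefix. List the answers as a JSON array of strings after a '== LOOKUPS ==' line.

Process each operation:
  + 157.22.132.120/29 (H1) depth=29
  del 157.22.132.120/29 (clear depth 29)
  + 157.22.132.124/30 (H3) depth=30
  lookup 157.22.132.124: bits 100111010001011010000100011111 walk d0:-→d1:-→d2:-→d3:-→d4:-→d5:-→d6:-→d7:-→d8:-→d9:-→d10:-→d11:-→d12:-→d13:-→d14:-→d15:-→d16:-→d17:-→d18:-→d19:-→d20:-→d21:-→d22:-→d23:-→d24:-→d25:-→d26:-→d27:-→d28:-→d29:-→d30:H3 -> H3
  + 76.14.213.224/28 (H4) depth=28
  + 64.0.0.0/3 (H2) depth=3
  + 156.0.0.0/6 (H0) depth=6
  lookup 38.184.173.197: bits 0 walk d0:-→d1:- -> no-route
  lookup 125.5.110.180: bits 01 walk d0:-→d1:-→d2:- -> no-route
  lookup 76.14.213.224: bits 0100110000001110110101011110 walk d0:-→d1:-→d2:-→d3:H2→d4:-→d5:-→d6:-→d7:-→d8:-→d9:-→d10:-→d11:-→d12:-→d13:-→d14:-→d15:-→d16:-→d17:-→d18:-→d19:-→d20:-→d21:-→d22:-→d23:-→d24:-→d25:-→d26:-→d27:-→d28:H4 -> H4
  lookup 157.22.132.126: bits 100111010001011010000100011111 walk d0:-→d1:-→d2:-→d3:-→d4:-→d5:-→d6:H0→d7:-→d8:-→d9:-→d10:-→d11:-→d12:-→d13:-→d14:-→d15:-→d16:-→d17:-→d18:-→d19:-→d20:-→d21:-→d22:-→d23:-→d24:-→d25:-→d26:-→d27:-→d28:-→d29:-→d30:H3 -> H3
  lookup 76.14.213.224: bits 0100110000001110110101011110 walk d0:-→d1:-→d2:-→d3:H2→d4:-→d5:-→d6:-→d7:-→d8:-→d9:-→d10:-→d11:-→d12:-→d13:-→d14:-→d15:-→d16:-→d17:-→d18:-→d19:-→d20:-→d21:-→d22:-→d23:-→d24:-→d25:-→d26:-→d27:-→d28:H4 -> H4
  + 0.0.0.0/0 (H2) depth=0
  + 76.14.213.0/24 (H3) depth=24
  lookup 157.22.132.126: bits 100111010001011010000100011111 walk d0:H2→d1:-→d2:-→d3:-→d4:-→d5:-→d6:H0→d7:-→d8:-→d9:-→d10:-→d11:-→d12:-→d13:-→d14:-→d15:-→d16:-→d17:-→d18:-→d19:-→d20:-→d21:-→d22:-→d23:-→d24:-→d25:-→d26:-→d27:-→d28:-→d29:-→d30:H3 -> H3
  + 76.14.213.0/24 (H4) depth=24
  + 157.22.128.0/20 (H2) depth=20
  lookup 76.14.213.224: bits 0100110000001110110101011110 walk d0:H2→d1:-→d2:-→d3:H2→d4:-→d5:-→d6:-→d7:-→d8:-→d9:-→d10:-→d11:-→d12:-→d13:-→d14:-→d15:-→d16:-→d17:-→d18:-→d19:-→d20:-→d21:-→d22:-→d23:-→d24:H4→d25:-→d26:-→d27:-→d28:H4 -> H4
  + 0.0.0.0/0 (H0) depth=0
  + 157.0.0.0/8 (H2) depth=8
  + 76.14.213.224/28 (H4) depth=28
  lookup 64.0.3.135: bits 0100 walk d0:H0→d1:-→d2:-→d3:H2→d4:- -> H2
  + 157.22.132.0/24 (H3) depth=24
  del 76.14.213.224/28 (clear depth 28)
  del 156.0.0.0/6 (clear depth 6)
  + 157.22.0.0/16 (H2) depth=16
  + 76.14.213.232/30 (H3) depth=30

== LOOKUPS ==
["H3","no-route","no-route","H4","H3","H4","H3","H4","H2"]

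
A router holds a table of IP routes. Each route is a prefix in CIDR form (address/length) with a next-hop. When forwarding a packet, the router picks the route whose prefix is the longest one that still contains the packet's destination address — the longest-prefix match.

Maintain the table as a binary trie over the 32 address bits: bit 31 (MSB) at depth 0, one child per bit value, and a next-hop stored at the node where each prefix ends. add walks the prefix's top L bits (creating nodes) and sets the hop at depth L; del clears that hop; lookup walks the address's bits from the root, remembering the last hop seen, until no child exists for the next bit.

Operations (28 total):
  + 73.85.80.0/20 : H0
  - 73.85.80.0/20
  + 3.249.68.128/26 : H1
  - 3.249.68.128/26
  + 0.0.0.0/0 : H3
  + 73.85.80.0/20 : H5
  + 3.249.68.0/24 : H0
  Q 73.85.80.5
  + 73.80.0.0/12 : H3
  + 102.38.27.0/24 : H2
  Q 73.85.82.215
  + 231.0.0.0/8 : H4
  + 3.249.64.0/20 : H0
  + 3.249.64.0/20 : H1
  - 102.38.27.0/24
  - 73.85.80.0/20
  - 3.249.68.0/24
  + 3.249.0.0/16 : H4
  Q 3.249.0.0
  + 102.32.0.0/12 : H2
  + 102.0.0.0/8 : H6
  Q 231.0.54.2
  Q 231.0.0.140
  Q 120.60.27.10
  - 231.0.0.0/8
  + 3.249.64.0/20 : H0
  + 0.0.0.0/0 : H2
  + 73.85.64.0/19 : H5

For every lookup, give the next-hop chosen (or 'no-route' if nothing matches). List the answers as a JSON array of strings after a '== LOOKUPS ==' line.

Trace:
  add 73.85.80.0/20 -> H0 at depth 20
  del 73.85.80.0/20 (clear depth 20)
  add 3.249.68.128/26 -> H1 at depth 26
  del 3.249.68.128/26 (clear depth 26)
  add 0.0.0.0/0 -> H3 at depth 0
  add 73.85.80.0/20 -> H5 at depth 20
  add 3.249.68.0/24 -> H0 at depth 24
  ? 73.85.80.5  path d0:H3→d1:-→d2:-→d3:-→d4:-→d5:-→d6:-→d7:-→d8:-→d9:-→d10:-→d11:-→d12:-→d13:-→d14:-→d15:-→d16:-→d17:-→d18:-→d19:-→d20:H5  best=H5
  add 73.80.0.0/12 -> H3 at depth 12
  add 102.38.27.0/24 -> H2 at depth 24
  ? 73.85.82.215  path d0:H3→d1:-→d2:-→d3:-→d4:-→d5:-→d6:-→d7:-→d8:-→d9:-→d10:-→d11:-→d12:H3→d13:-→d14:-→d15:-→d16:-→d17:-→d18:-→d19:-→d20:H5  best=H5
  add 231.0.0.0/8 -> H4 at depth 8
  add 3.249.64.0/20 -> H0 at depth 20
  add 3.249.64.0/20 -> H1 at depth 20
  del 102.38.27.0/24 (clear depth 24)
  del 73.85.80.0/20 (clear depth 20)
  del 3.249.68.0/24 (clear depth 24)
  add 3.249.0.0/16 -> H4 at depth 16
  ? 3.249.0.0  path d0:H3→d1:-→d2:-→d3:-→d4:-→d5:-→d6:-→d7:-→d8:-→d9:-→d10:-→d11:-→d12:-→d13:-→d14:-→d15:-→d16:H4→d17:-  best=H4
  add 102.32.0.0/12 -> H2 at depth 12
  add 102.0.0.0/8 -> H6 at depth 8
  ? 231.0.54.2  path d0:H3→d1:-→d2:-→d3:-→d4:-→d5:-→d6:-→d7:-→d8:H4  best=H4
  ? 231.0.0.140  path d0:H3→d1:-→d2:-→d3:-→d4:-→d5:-→d6:-→d7:-→d8:H4  best=H4
  ? 120.60.27.10  path d0:H3→d1:-→d2:-→d3:-  best=H3
  del 231.0.0.0/8 (clear depth 8)
  add 3.249.64.0/20 -> H0 at depth 20
  add 0.0.0.0/0 -> H2 at depth 0
  add 73.85.64.0/19 -> H5 at depth 19

== LOOKUPS ==
["H5","H5","H4","H4","H4","H3"]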